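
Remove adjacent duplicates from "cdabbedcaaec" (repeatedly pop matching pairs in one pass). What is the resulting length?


Input: cdabbedcaaec
Stack-based adjacent duplicate removal:
  Read 'c': push. Stack: c
  Read 'd': push. Stack: cd
  Read 'a': push. Stack: cda
  Read 'b': push. Stack: cdab
  Read 'b': matches stack top 'b' => pop. Stack: cda
  Read 'e': push. Stack: cdae
  Read 'd': push. Stack: cdaed
  Read 'c': push. Stack: cdaedc
  Read 'a': push. Stack: cdaedca
  Read 'a': matches stack top 'a' => pop. Stack: cdaedc
  Read 'e': push. Stack: cdaedce
  Read 'c': push. Stack: cdaedcec
Final stack: "cdaedcec" (length 8)

8


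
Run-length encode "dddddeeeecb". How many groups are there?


Input: dddddeeeecb
Scanning for consecutive runs:
  Group 1: 'd' x 5 (positions 0-4)
  Group 2: 'e' x 4 (positions 5-8)
  Group 3: 'c' x 1 (positions 9-9)
  Group 4: 'b' x 1 (positions 10-10)
Total groups: 4

4


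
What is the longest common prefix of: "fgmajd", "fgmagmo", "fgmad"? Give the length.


Words: fgmajd, fgmagmo, fgmad
  Position 0: all 'f' => match
  Position 1: all 'g' => match
  Position 2: all 'm' => match
  Position 3: all 'a' => match
  Position 4: ('j', 'g', 'd') => mismatch, stop
LCP = "fgma" (length 4)

4


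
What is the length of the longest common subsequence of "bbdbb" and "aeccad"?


LCS of "bbdbb" and "aeccad"
DP table:
           a    e    c    c    a    d
      0    0    0    0    0    0    0
  b   0    0    0    0    0    0    0
  b   0    0    0    0    0    0    0
  d   0    0    0    0    0    0    1
  b   0    0    0    0    0    0    1
  b   0    0    0    0    0    0    1
LCS length = dp[5][6] = 1

1


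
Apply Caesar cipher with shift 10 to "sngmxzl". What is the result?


Caesar cipher: shift "sngmxzl" by 10
  's' (pos 18) + 10 = pos 2 = 'c'
  'n' (pos 13) + 10 = pos 23 = 'x'
  'g' (pos 6) + 10 = pos 16 = 'q'
  'm' (pos 12) + 10 = pos 22 = 'w'
  'x' (pos 23) + 10 = pos 7 = 'h'
  'z' (pos 25) + 10 = pos 9 = 'j'
  'l' (pos 11) + 10 = pos 21 = 'v'
Result: cxqwhjv

cxqwhjv


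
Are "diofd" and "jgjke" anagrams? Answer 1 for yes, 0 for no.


Strings: "diofd", "jgjke"
Sorted first:  ddfio
Sorted second: egjjk
Differ at position 0: 'd' vs 'e' => not anagrams

0


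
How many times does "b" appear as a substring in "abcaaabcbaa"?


Searching for "b" in "abcaaabcbaa"
Scanning each position:
  Position 0: "a" => no
  Position 1: "b" => MATCH
  Position 2: "c" => no
  Position 3: "a" => no
  Position 4: "a" => no
  Position 5: "a" => no
  Position 6: "b" => MATCH
  Position 7: "c" => no
  Position 8: "b" => MATCH
  Position 9: "a" => no
  Position 10: "a" => no
Total occurrences: 3

3


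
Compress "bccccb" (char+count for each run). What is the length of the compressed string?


Input: bccccb
Runs:
  'b' x 1 => "b1"
  'c' x 4 => "c4"
  'b' x 1 => "b1"
Compressed: "b1c4b1"
Compressed length: 6

6


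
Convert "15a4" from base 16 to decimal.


Input: "15a4" in base 16
Positional expansion:
  Digit '1' (value 1) x 16^3 = 4096
  Digit '5' (value 5) x 16^2 = 1280
  Digit 'a' (value 10) x 16^1 = 160
  Digit '4' (value 4) x 16^0 = 4
Sum = 5540

5540


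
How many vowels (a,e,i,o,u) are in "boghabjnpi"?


Input: boghabjnpi
Checking each character:
  'b' at position 0: consonant
  'o' at position 1: vowel (running total: 1)
  'g' at position 2: consonant
  'h' at position 3: consonant
  'a' at position 4: vowel (running total: 2)
  'b' at position 5: consonant
  'j' at position 6: consonant
  'n' at position 7: consonant
  'p' at position 8: consonant
  'i' at position 9: vowel (running total: 3)
Total vowels: 3

3


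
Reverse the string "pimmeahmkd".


Input: pimmeahmkd
Reading characters right to left:
  Position 9: 'd'
  Position 8: 'k'
  Position 7: 'm'
  Position 6: 'h'
  Position 5: 'a'
  Position 4: 'e'
  Position 3: 'm'
  Position 2: 'm'
  Position 1: 'i'
  Position 0: 'p'
Reversed: dkmhaemmip

dkmhaemmip


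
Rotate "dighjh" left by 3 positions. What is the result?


Input: "dighjh", rotate left by 3
First 3 characters: "dig"
Remaining characters: "hjh"
Concatenate remaining + first: "hjh" + "dig" = "hjhdig"

hjhdig


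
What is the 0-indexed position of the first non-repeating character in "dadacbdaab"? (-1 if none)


Input: dadacbdaab
Character frequencies:
  'a': 4
  'b': 2
  'c': 1
  'd': 3
Scanning left to right for freq == 1:
  Position 0 ('d'): freq=3, skip
  Position 1 ('a'): freq=4, skip
  Position 2 ('d'): freq=3, skip
  Position 3 ('a'): freq=4, skip
  Position 4 ('c'): unique! => answer = 4

4


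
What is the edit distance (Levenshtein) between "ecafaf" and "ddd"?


Computing edit distance: "ecafaf" -> "ddd"
DP table:
           d    d    d
      0    1    2    3
  e   1    1    2    3
  c   2    2    2    3
  a   3    3    3    3
  f   4    4    4    4
  a   5    5    5    5
  f   6    6    6    6
Edit distance = dp[6][3] = 6

6


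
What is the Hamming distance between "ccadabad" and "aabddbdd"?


Comparing "ccadabad" and "aabddbdd" position by position:
  Position 0: 'c' vs 'a' => differ
  Position 1: 'c' vs 'a' => differ
  Position 2: 'a' vs 'b' => differ
  Position 3: 'd' vs 'd' => same
  Position 4: 'a' vs 'd' => differ
  Position 5: 'b' vs 'b' => same
  Position 6: 'a' vs 'd' => differ
  Position 7: 'd' vs 'd' => same
Total differences (Hamming distance): 5

5


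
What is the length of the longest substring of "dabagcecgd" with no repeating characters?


Input: "dabagcecgd"
Sliding window (track last position of each char):
  Position 0 ('d'): window [0,0] length 1 -- new best
  Position 1 ('a'): window [0,1] length 2 -- new best
  Position 2 ('b'): window [0,2] length 3 -- new best
  Position 3 ('a'): repeat (last at 1), move window start to 2
  Position 3 ('a'): window [2,3] length 2
  Position 4 ('g'): window [2,4] length 3
  Position 5 ('c'): window [2,5] length 4 -- new best
  Position 6 ('e'): window [2,6] length 5 -- new best
  Position 7 ('c'): repeat (last at 5), move window start to 6
  Position 7 ('c'): window [6,7] length 2
  Position 8 ('g'): window [6,8] length 3
  Position 9 ('d'): window [6,9] length 4
Longest substring with no repeats: "bagce" with length 5

5


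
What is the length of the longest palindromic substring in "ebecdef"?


Input: "ebecdef"
Checking substrings for palindromes:
  [0:3] "ebe" (len 3) => palindrome
Longest palindromic substring: "ebe" with length 3

3


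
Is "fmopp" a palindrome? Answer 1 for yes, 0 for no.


Input: fmopp
Reversed: ppomf
  Compare pos 0 ('f') with pos 4 ('p'): MISMATCH
  Compare pos 1 ('m') with pos 3 ('p'): MISMATCH
Result: not a palindrome

0


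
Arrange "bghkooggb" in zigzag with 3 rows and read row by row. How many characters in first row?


Zigzag "bghkooggb" into 3 rows:
Placing characters:
  'b' => row 0
  'g' => row 1
  'h' => row 2
  'k' => row 1
  'o' => row 0
  'o' => row 1
  'g' => row 2
  'g' => row 1
  'b' => row 0
Rows:
  Row 0: "bob"
  Row 1: "gkog"
  Row 2: "hg"
First row length: 3

3


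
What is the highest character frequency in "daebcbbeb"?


Input: daebcbbeb
Character counts:
  'a': 1
  'b': 4
  'c': 1
  'd': 1
  'e': 2
Maximum frequency: 4

4


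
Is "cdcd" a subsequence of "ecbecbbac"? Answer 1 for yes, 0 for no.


Check if "cdcd" is a subsequence of "ecbecbbac"
Greedy scan:
  Position 0 ('e'): no match needed
  Position 1 ('c'): matches sub[0] = 'c'
  Position 2 ('b'): no match needed
  Position 3 ('e'): no match needed
  Position 4 ('c'): no match needed
  Position 5 ('b'): no match needed
  Position 6 ('b'): no match needed
  Position 7 ('a'): no match needed
  Position 8 ('c'): no match needed
Only matched 1/4 characters => not a subsequence

0


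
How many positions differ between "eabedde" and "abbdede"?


Comparing "eabedde" and "abbdede" position by position:
  Position 0: 'e' vs 'a' => DIFFER
  Position 1: 'a' vs 'b' => DIFFER
  Position 2: 'b' vs 'b' => same
  Position 3: 'e' vs 'd' => DIFFER
  Position 4: 'd' vs 'e' => DIFFER
  Position 5: 'd' vs 'd' => same
  Position 6: 'e' vs 'e' => same
Positions that differ: 4

4


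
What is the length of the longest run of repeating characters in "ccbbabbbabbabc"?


Input: "ccbbabbbabbabc"
Scanning for longest run:
  Position 1 ('c'): continues run of 'c', length=2
  Position 2 ('b'): new char, reset run to 1
  Position 3 ('b'): continues run of 'b', length=2
  Position 4 ('a'): new char, reset run to 1
  Position 5 ('b'): new char, reset run to 1
  Position 6 ('b'): continues run of 'b', length=2
  Position 7 ('b'): continues run of 'b', length=3
  Position 8 ('a'): new char, reset run to 1
  Position 9 ('b'): new char, reset run to 1
  Position 10 ('b'): continues run of 'b', length=2
  Position 11 ('a'): new char, reset run to 1
  Position 12 ('b'): new char, reset run to 1
  Position 13 ('c'): new char, reset run to 1
Longest run: 'b' with length 3

3


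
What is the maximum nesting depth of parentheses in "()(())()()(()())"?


Input: "()(())()()(()())"
Tracking depth:
  Position 0 '(': depth becomes 1
  Position 1 ')': depth becomes 0
  Position 2 '(': depth becomes 1
  Position 3 '(': depth becomes 2
  Position 4 ')': depth becomes 1
  Position 5 ')': depth becomes 0
  Position 6 '(': depth becomes 1
  Position 7 ')': depth becomes 0
  Position 8 '(': depth becomes 1
  Position 9 ')': depth becomes 0
  Position 10 '(': depth becomes 1
  Position 11 '(': depth becomes 2
  Position 12 ')': depth becomes 1
  Position 13 '(': depth becomes 2
  Position 14 ')': depth becomes 1
  Position 15 ')': depth becomes 0
Maximum depth reached: 2

2


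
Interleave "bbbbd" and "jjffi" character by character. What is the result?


Interleaving "bbbbd" and "jjffi":
  Position 0: 'b' from first, 'j' from second => "bj"
  Position 1: 'b' from first, 'j' from second => "bj"
  Position 2: 'b' from first, 'f' from second => "bf"
  Position 3: 'b' from first, 'f' from second => "bf"
  Position 4: 'd' from first, 'i' from second => "di"
Result: bjbjbfbfdi

bjbjbfbfdi


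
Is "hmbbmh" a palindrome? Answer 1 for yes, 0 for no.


Input: hmbbmh
Reversed: hmbbmh
  Compare pos 0 ('h') with pos 5 ('h'): match
  Compare pos 1 ('m') with pos 4 ('m'): match
  Compare pos 2 ('b') with pos 3 ('b'): match
Result: palindrome

1


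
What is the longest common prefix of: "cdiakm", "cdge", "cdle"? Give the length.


Words: cdiakm, cdge, cdle
  Position 0: all 'c' => match
  Position 1: all 'd' => match
  Position 2: ('i', 'g', 'l') => mismatch, stop
LCP = "cd" (length 2)

2


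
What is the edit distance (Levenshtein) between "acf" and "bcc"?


Computing edit distance: "acf" -> "bcc"
DP table:
           b    c    c
      0    1    2    3
  a   1    1    2    3
  c   2    2    1    2
  f   3    3    2    2
Edit distance = dp[3][3] = 2

2


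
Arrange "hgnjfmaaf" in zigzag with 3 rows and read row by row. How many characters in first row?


Zigzag "hgnjfmaaf" into 3 rows:
Placing characters:
  'h' => row 0
  'g' => row 1
  'n' => row 2
  'j' => row 1
  'f' => row 0
  'm' => row 1
  'a' => row 2
  'a' => row 1
  'f' => row 0
Rows:
  Row 0: "hff"
  Row 1: "gjma"
  Row 2: "na"
First row length: 3

3


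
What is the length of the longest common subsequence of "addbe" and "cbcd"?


LCS of "addbe" and "cbcd"
DP table:
           c    b    c    d
      0    0    0    0    0
  a   0    0    0    0    0
  d   0    0    0    0    1
  d   0    0    0    0    1
  b   0    0    1    1    1
  e   0    0    1    1    1
LCS length = dp[5][4] = 1

1


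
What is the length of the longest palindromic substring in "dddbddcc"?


Input: "dddbddcc"
Checking substrings for palindromes:
  [1:6] "ddbdd" (len 5) => palindrome
  [0:3] "ddd" (len 3) => palindrome
  [2:5] "dbd" (len 3) => palindrome
  [0:2] "dd" (len 2) => palindrome
  [1:3] "dd" (len 2) => palindrome
  [4:6] "dd" (len 2) => palindrome
Longest palindromic substring: "ddbdd" with length 5

5


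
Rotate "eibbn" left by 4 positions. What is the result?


Input: "eibbn", rotate left by 4
First 4 characters: "eibb"
Remaining characters: "n"
Concatenate remaining + first: "n" + "eibb" = "neibb"

neibb


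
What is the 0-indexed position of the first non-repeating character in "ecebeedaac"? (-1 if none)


Input: ecebeedaac
Character frequencies:
  'a': 2
  'b': 1
  'c': 2
  'd': 1
  'e': 4
Scanning left to right for freq == 1:
  Position 0 ('e'): freq=4, skip
  Position 1 ('c'): freq=2, skip
  Position 2 ('e'): freq=4, skip
  Position 3 ('b'): unique! => answer = 3

3


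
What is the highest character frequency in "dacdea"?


Input: dacdea
Character counts:
  'a': 2
  'c': 1
  'd': 2
  'e': 1
Maximum frequency: 2

2


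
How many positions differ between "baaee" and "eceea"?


Comparing "baaee" and "eceea" position by position:
  Position 0: 'b' vs 'e' => DIFFER
  Position 1: 'a' vs 'c' => DIFFER
  Position 2: 'a' vs 'e' => DIFFER
  Position 3: 'e' vs 'e' => same
  Position 4: 'e' vs 'a' => DIFFER
Positions that differ: 4

4


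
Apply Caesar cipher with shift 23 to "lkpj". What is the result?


Caesar cipher: shift "lkpj" by 23
  'l' (pos 11) + 23 = pos 8 = 'i'
  'k' (pos 10) + 23 = pos 7 = 'h'
  'p' (pos 15) + 23 = pos 12 = 'm'
  'j' (pos 9) + 23 = pos 6 = 'g'
Result: ihmg

ihmg


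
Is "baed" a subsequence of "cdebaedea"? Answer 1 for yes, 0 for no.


Check if "baed" is a subsequence of "cdebaedea"
Greedy scan:
  Position 0 ('c'): no match needed
  Position 1 ('d'): no match needed
  Position 2 ('e'): no match needed
  Position 3 ('b'): matches sub[0] = 'b'
  Position 4 ('a'): matches sub[1] = 'a'
  Position 5 ('e'): matches sub[2] = 'e'
  Position 6 ('d'): matches sub[3] = 'd'
  Position 7 ('e'): no match needed
  Position 8 ('a'): no match needed
All 4 characters matched => is a subsequence

1


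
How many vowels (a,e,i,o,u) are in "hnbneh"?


Input: hnbneh
Checking each character:
  'h' at position 0: consonant
  'n' at position 1: consonant
  'b' at position 2: consonant
  'n' at position 3: consonant
  'e' at position 4: vowel (running total: 1)
  'h' at position 5: consonant
Total vowels: 1

1


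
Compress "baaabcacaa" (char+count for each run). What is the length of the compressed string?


Input: baaabcacaa
Runs:
  'b' x 1 => "b1"
  'a' x 3 => "a3"
  'b' x 1 => "b1"
  'c' x 1 => "c1"
  'a' x 1 => "a1"
  'c' x 1 => "c1"
  'a' x 2 => "a2"
Compressed: "b1a3b1c1a1c1a2"
Compressed length: 14

14


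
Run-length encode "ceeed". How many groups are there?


Input: ceeed
Scanning for consecutive runs:
  Group 1: 'c' x 1 (positions 0-0)
  Group 2: 'e' x 3 (positions 1-3)
  Group 3: 'd' x 1 (positions 4-4)
Total groups: 3

3


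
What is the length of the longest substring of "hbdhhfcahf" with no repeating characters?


Input: "hbdhhfcahf"
Sliding window (track last position of each char):
  Position 0 ('h'): window [0,0] length 1 -- new best
  Position 1 ('b'): window [0,1] length 2 -- new best
  Position 2 ('d'): window [0,2] length 3 -- new best
  Position 3 ('h'): repeat (last at 0), move window start to 1
  Position 3 ('h'): window [1,3] length 3
  Position 4 ('h'): repeat (last at 3), move window start to 4
  Position 4 ('h'): window [4,4] length 1
  Position 5 ('f'): window [4,5] length 2
  Position 6 ('c'): window [4,6] length 3
  Position 7 ('a'): window [4,7] length 4 -- new best
  Position 8 ('h'): repeat (last at 4), move window start to 5
  Position 8 ('h'): window [5,8] length 4
  Position 9 ('f'): repeat (last at 5), move window start to 6
  Position 9 ('f'): window [6,9] length 4
Longest substring with no repeats: "hfca" with length 4

4


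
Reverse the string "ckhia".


Input: ckhia
Reading characters right to left:
  Position 4: 'a'
  Position 3: 'i'
  Position 2: 'h'
  Position 1: 'k'
  Position 0: 'c'
Reversed: aihkc

aihkc


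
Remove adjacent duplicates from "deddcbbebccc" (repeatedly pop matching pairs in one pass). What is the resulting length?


Input: deddcbbebccc
Stack-based adjacent duplicate removal:
  Read 'd': push. Stack: d
  Read 'e': push. Stack: de
  Read 'd': push. Stack: ded
  Read 'd': matches stack top 'd' => pop. Stack: de
  Read 'c': push. Stack: dec
  Read 'b': push. Stack: decb
  Read 'b': matches stack top 'b' => pop. Stack: dec
  Read 'e': push. Stack: dece
  Read 'b': push. Stack: deceb
  Read 'c': push. Stack: decebc
  Read 'c': matches stack top 'c' => pop. Stack: deceb
  Read 'c': push. Stack: decebc
Final stack: "decebc" (length 6)

6


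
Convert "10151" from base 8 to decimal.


Input: "10151" in base 8
Positional expansion:
  Digit '1' (value 1) x 8^4 = 4096
  Digit '0' (value 0) x 8^3 = 0
  Digit '1' (value 1) x 8^2 = 64
  Digit '5' (value 5) x 8^1 = 40
  Digit '1' (value 1) x 8^0 = 1
Sum = 4201

4201


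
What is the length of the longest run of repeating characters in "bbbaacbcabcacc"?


Input: "bbbaacbcabcacc"
Scanning for longest run:
  Position 1 ('b'): continues run of 'b', length=2
  Position 2 ('b'): continues run of 'b', length=3
  Position 3 ('a'): new char, reset run to 1
  Position 4 ('a'): continues run of 'a', length=2
  Position 5 ('c'): new char, reset run to 1
  Position 6 ('b'): new char, reset run to 1
  Position 7 ('c'): new char, reset run to 1
  Position 8 ('a'): new char, reset run to 1
  Position 9 ('b'): new char, reset run to 1
  Position 10 ('c'): new char, reset run to 1
  Position 11 ('a'): new char, reset run to 1
  Position 12 ('c'): new char, reset run to 1
  Position 13 ('c'): continues run of 'c', length=2
Longest run: 'b' with length 3

3


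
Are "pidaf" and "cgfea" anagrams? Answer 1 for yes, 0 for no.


Strings: "pidaf", "cgfea"
Sorted first:  adfip
Sorted second: acefg
Differ at position 1: 'd' vs 'c' => not anagrams

0


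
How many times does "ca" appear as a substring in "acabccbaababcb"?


Searching for "ca" in "acabccbaababcb"
Scanning each position:
  Position 0: "ac" => no
  Position 1: "ca" => MATCH
  Position 2: "ab" => no
  Position 3: "bc" => no
  Position 4: "cc" => no
  Position 5: "cb" => no
  Position 6: "ba" => no
  Position 7: "aa" => no
  Position 8: "ab" => no
  Position 9: "ba" => no
  Position 10: "ab" => no
  Position 11: "bc" => no
  Position 12: "cb" => no
Total occurrences: 1

1


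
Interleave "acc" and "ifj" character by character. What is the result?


Interleaving "acc" and "ifj":
  Position 0: 'a' from first, 'i' from second => "ai"
  Position 1: 'c' from first, 'f' from second => "cf"
  Position 2: 'c' from first, 'j' from second => "cj"
Result: aicfcj

aicfcj


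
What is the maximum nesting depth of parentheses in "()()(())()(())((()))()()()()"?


Input: "()()(())()(())((()))()()()()"
Tracking depth:
  Position 0 '(': depth becomes 1
  Position 1 ')': depth becomes 0
  Position 2 '(': depth becomes 1
  Position 3 ')': depth becomes 0
  Position 4 '(': depth becomes 1
  Position 5 '(': depth becomes 2
  Position 6 ')': depth becomes 1
  Position 7 ')': depth becomes 0
  Position 8 '(': depth becomes 1
  Position 9 ')': depth becomes 0
  Position 10 '(': depth becomes 1
  Position 11 '(': depth becomes 2
  Position 12 ')': depth becomes 1
  Position 13 ')': depth becomes 0
  Position 14 '(': depth becomes 1
  Position 15 '(': depth becomes 2
  Position 16 '(': depth becomes 3
  Position 17 ')': depth becomes 2
  Position 18 ')': depth becomes 1
  Position 19 ')': depth becomes 0
  Position 20 '(': depth becomes 1
  Position 21 ')': depth becomes 0
  Position 22 '(': depth becomes 1
  Position 23 ')': depth becomes 0
  Position 24 '(': depth becomes 1
  Position 25 ')': depth becomes 0
  Position 26 '(': depth becomes 1
  Position 27 ')': depth becomes 0
Maximum depth reached: 3

3


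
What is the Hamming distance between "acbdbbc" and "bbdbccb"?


Comparing "acbdbbc" and "bbdbccb" position by position:
  Position 0: 'a' vs 'b' => differ
  Position 1: 'c' vs 'b' => differ
  Position 2: 'b' vs 'd' => differ
  Position 3: 'd' vs 'b' => differ
  Position 4: 'b' vs 'c' => differ
  Position 5: 'b' vs 'c' => differ
  Position 6: 'c' vs 'b' => differ
Total differences (Hamming distance): 7

7


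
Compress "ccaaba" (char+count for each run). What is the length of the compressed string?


Input: ccaaba
Runs:
  'c' x 2 => "c2"
  'a' x 2 => "a2"
  'b' x 1 => "b1"
  'a' x 1 => "a1"
Compressed: "c2a2b1a1"
Compressed length: 8

8


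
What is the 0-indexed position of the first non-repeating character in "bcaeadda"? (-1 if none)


Input: bcaeadda
Character frequencies:
  'a': 3
  'b': 1
  'c': 1
  'd': 2
  'e': 1
Scanning left to right for freq == 1:
  Position 0 ('b'): unique! => answer = 0

0


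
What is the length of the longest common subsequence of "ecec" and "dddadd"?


LCS of "ecec" and "dddadd"
DP table:
           d    d    d    a    d    d
      0    0    0    0    0    0    0
  e   0    0    0    0    0    0    0
  c   0    0    0    0    0    0    0
  e   0    0    0    0    0    0    0
  c   0    0    0    0    0    0    0
LCS length = dp[4][6] = 0

0


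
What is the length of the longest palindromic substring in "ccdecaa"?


Input: "ccdecaa"
Checking substrings for palindromes:
  [0:2] "cc" (len 2) => palindrome
  [5:7] "aa" (len 2) => palindrome
Longest palindromic substring: "cc" with length 2

2


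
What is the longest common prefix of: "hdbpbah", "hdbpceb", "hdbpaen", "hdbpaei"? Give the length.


Words: hdbpbah, hdbpceb, hdbpaen, hdbpaei
  Position 0: all 'h' => match
  Position 1: all 'd' => match
  Position 2: all 'b' => match
  Position 3: all 'p' => match
  Position 4: ('b', 'c', 'a', 'a') => mismatch, stop
LCP = "hdbp" (length 4)

4


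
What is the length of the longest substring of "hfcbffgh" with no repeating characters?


Input: "hfcbffgh"
Sliding window (track last position of each char):
  Position 0 ('h'): window [0,0] length 1 -- new best
  Position 1 ('f'): window [0,1] length 2 -- new best
  Position 2 ('c'): window [0,2] length 3 -- new best
  Position 3 ('b'): window [0,3] length 4 -- new best
  Position 4 ('f'): repeat (last at 1), move window start to 2
  Position 4 ('f'): window [2,4] length 3
  Position 5 ('f'): repeat (last at 4), move window start to 5
  Position 5 ('f'): window [5,5] length 1
  Position 6 ('g'): window [5,6] length 2
  Position 7 ('h'): window [5,7] length 3
Longest substring with no repeats: "hfcb" with length 4

4


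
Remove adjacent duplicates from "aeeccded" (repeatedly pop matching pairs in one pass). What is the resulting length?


Input: aeeccded
Stack-based adjacent duplicate removal:
  Read 'a': push. Stack: a
  Read 'e': push. Stack: ae
  Read 'e': matches stack top 'e' => pop. Stack: a
  Read 'c': push. Stack: ac
  Read 'c': matches stack top 'c' => pop. Stack: a
  Read 'd': push. Stack: ad
  Read 'e': push. Stack: ade
  Read 'd': push. Stack: aded
Final stack: "aded" (length 4)

4


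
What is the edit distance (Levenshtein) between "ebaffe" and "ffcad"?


Computing edit distance: "ebaffe" -> "ffcad"
DP table:
           f    f    c    a    d
      0    1    2    3    4    5
  e   1    1    2    3    4    5
  b   2    2    2    3    4    5
  a   3    3    3    3    3    4
  f   4    3    3    4    4    4
  f   5    4    3    4    5    5
  e   6    5    4    4    5    6
Edit distance = dp[6][5] = 6

6


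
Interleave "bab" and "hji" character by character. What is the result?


Interleaving "bab" and "hji":
  Position 0: 'b' from first, 'h' from second => "bh"
  Position 1: 'a' from first, 'j' from second => "aj"
  Position 2: 'b' from first, 'i' from second => "bi"
Result: bhajbi

bhajbi


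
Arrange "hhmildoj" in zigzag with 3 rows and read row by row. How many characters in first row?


Zigzag "hhmildoj" into 3 rows:
Placing characters:
  'h' => row 0
  'h' => row 1
  'm' => row 2
  'i' => row 1
  'l' => row 0
  'd' => row 1
  'o' => row 2
  'j' => row 1
Rows:
  Row 0: "hl"
  Row 1: "hidj"
  Row 2: "mo"
First row length: 2

2


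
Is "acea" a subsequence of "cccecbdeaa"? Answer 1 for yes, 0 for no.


Check if "acea" is a subsequence of "cccecbdeaa"
Greedy scan:
  Position 0 ('c'): no match needed
  Position 1 ('c'): no match needed
  Position 2 ('c'): no match needed
  Position 3 ('e'): no match needed
  Position 4 ('c'): no match needed
  Position 5 ('b'): no match needed
  Position 6 ('d'): no match needed
  Position 7 ('e'): no match needed
  Position 8 ('a'): matches sub[0] = 'a'
  Position 9 ('a'): no match needed
Only matched 1/4 characters => not a subsequence

0


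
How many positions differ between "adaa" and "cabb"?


Comparing "adaa" and "cabb" position by position:
  Position 0: 'a' vs 'c' => DIFFER
  Position 1: 'd' vs 'a' => DIFFER
  Position 2: 'a' vs 'b' => DIFFER
  Position 3: 'a' vs 'b' => DIFFER
Positions that differ: 4

4


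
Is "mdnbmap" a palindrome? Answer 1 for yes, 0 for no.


Input: mdnbmap
Reversed: pambndm
  Compare pos 0 ('m') with pos 6 ('p'): MISMATCH
  Compare pos 1 ('d') with pos 5 ('a'): MISMATCH
  Compare pos 2 ('n') with pos 4 ('m'): MISMATCH
Result: not a palindrome

0


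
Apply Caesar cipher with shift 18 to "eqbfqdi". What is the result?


Caesar cipher: shift "eqbfqdi" by 18
  'e' (pos 4) + 18 = pos 22 = 'w'
  'q' (pos 16) + 18 = pos 8 = 'i'
  'b' (pos 1) + 18 = pos 19 = 't'
  'f' (pos 5) + 18 = pos 23 = 'x'
  'q' (pos 16) + 18 = pos 8 = 'i'
  'd' (pos 3) + 18 = pos 21 = 'v'
  'i' (pos 8) + 18 = pos 0 = 'a'
Result: witxiva

witxiva


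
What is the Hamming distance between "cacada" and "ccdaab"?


Comparing "cacada" and "ccdaab" position by position:
  Position 0: 'c' vs 'c' => same
  Position 1: 'a' vs 'c' => differ
  Position 2: 'c' vs 'd' => differ
  Position 3: 'a' vs 'a' => same
  Position 4: 'd' vs 'a' => differ
  Position 5: 'a' vs 'b' => differ
Total differences (Hamming distance): 4

4


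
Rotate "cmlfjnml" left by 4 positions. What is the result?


Input: "cmlfjnml", rotate left by 4
First 4 characters: "cmlf"
Remaining characters: "jnml"
Concatenate remaining + first: "jnml" + "cmlf" = "jnmlcmlf"

jnmlcmlf


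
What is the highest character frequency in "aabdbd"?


Input: aabdbd
Character counts:
  'a': 2
  'b': 2
  'd': 2
Maximum frequency: 2

2


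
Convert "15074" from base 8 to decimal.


Input: "15074" in base 8
Positional expansion:
  Digit '1' (value 1) x 8^4 = 4096
  Digit '5' (value 5) x 8^3 = 2560
  Digit '0' (value 0) x 8^2 = 0
  Digit '7' (value 7) x 8^1 = 56
  Digit '4' (value 4) x 8^0 = 4
Sum = 6716

6716


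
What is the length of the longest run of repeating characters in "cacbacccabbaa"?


Input: "cacbacccabbaa"
Scanning for longest run:
  Position 1 ('a'): new char, reset run to 1
  Position 2 ('c'): new char, reset run to 1
  Position 3 ('b'): new char, reset run to 1
  Position 4 ('a'): new char, reset run to 1
  Position 5 ('c'): new char, reset run to 1
  Position 6 ('c'): continues run of 'c', length=2
  Position 7 ('c'): continues run of 'c', length=3
  Position 8 ('a'): new char, reset run to 1
  Position 9 ('b'): new char, reset run to 1
  Position 10 ('b'): continues run of 'b', length=2
  Position 11 ('a'): new char, reset run to 1
  Position 12 ('a'): continues run of 'a', length=2
Longest run: 'c' with length 3

3


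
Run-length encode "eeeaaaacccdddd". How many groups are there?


Input: eeeaaaacccdddd
Scanning for consecutive runs:
  Group 1: 'e' x 3 (positions 0-2)
  Group 2: 'a' x 4 (positions 3-6)
  Group 3: 'c' x 3 (positions 7-9)
  Group 4: 'd' x 4 (positions 10-13)
Total groups: 4

4


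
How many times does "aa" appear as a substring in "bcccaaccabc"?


Searching for "aa" in "bcccaaccabc"
Scanning each position:
  Position 0: "bc" => no
  Position 1: "cc" => no
  Position 2: "cc" => no
  Position 3: "ca" => no
  Position 4: "aa" => MATCH
  Position 5: "ac" => no
  Position 6: "cc" => no
  Position 7: "ca" => no
  Position 8: "ab" => no
  Position 9: "bc" => no
Total occurrences: 1

1


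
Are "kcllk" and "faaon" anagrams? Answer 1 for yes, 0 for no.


Strings: "kcllk", "faaon"
Sorted first:  ckkll
Sorted second: aafno
Differ at position 0: 'c' vs 'a' => not anagrams

0


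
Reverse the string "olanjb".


Input: olanjb
Reading characters right to left:
  Position 5: 'b'
  Position 4: 'j'
  Position 3: 'n'
  Position 2: 'a'
  Position 1: 'l'
  Position 0: 'o'
Reversed: bjnalo

bjnalo


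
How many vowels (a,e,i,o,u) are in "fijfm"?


Input: fijfm
Checking each character:
  'f' at position 0: consonant
  'i' at position 1: vowel (running total: 1)
  'j' at position 2: consonant
  'f' at position 3: consonant
  'm' at position 4: consonant
Total vowels: 1

1


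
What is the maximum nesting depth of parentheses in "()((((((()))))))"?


Input: "()((((((()))))))"
Tracking depth:
  Position 0 '(': depth becomes 1
  Position 1 ')': depth becomes 0
  Position 2 '(': depth becomes 1
  Position 3 '(': depth becomes 2
  Position 4 '(': depth becomes 3
  Position 5 '(': depth becomes 4
  Position 6 '(': depth becomes 5
  Position 7 '(': depth becomes 6
  Position 8 '(': depth becomes 7
  Position 9 ')': depth becomes 6
  Position 10 ')': depth becomes 5
  Position 11 ')': depth becomes 4
  Position 12 ')': depth becomes 3
  Position 13 ')': depth becomes 2
  Position 14 ')': depth becomes 1
  Position 15 ')': depth becomes 0
Maximum depth reached: 7

7


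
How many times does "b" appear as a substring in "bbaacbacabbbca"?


Searching for "b" in "bbaacbacabbbca"
Scanning each position:
  Position 0: "b" => MATCH
  Position 1: "b" => MATCH
  Position 2: "a" => no
  Position 3: "a" => no
  Position 4: "c" => no
  Position 5: "b" => MATCH
  Position 6: "a" => no
  Position 7: "c" => no
  Position 8: "a" => no
  Position 9: "b" => MATCH
  Position 10: "b" => MATCH
  Position 11: "b" => MATCH
  Position 12: "c" => no
  Position 13: "a" => no
Total occurrences: 6

6


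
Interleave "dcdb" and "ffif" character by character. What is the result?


Interleaving "dcdb" and "ffif":
  Position 0: 'd' from first, 'f' from second => "df"
  Position 1: 'c' from first, 'f' from second => "cf"
  Position 2: 'd' from first, 'i' from second => "di"
  Position 3: 'b' from first, 'f' from second => "bf"
Result: dfcfdibf

dfcfdibf


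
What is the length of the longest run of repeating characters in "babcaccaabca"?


Input: "babcaccaabca"
Scanning for longest run:
  Position 1 ('a'): new char, reset run to 1
  Position 2 ('b'): new char, reset run to 1
  Position 3 ('c'): new char, reset run to 1
  Position 4 ('a'): new char, reset run to 1
  Position 5 ('c'): new char, reset run to 1
  Position 6 ('c'): continues run of 'c', length=2
  Position 7 ('a'): new char, reset run to 1
  Position 8 ('a'): continues run of 'a', length=2
  Position 9 ('b'): new char, reset run to 1
  Position 10 ('c'): new char, reset run to 1
  Position 11 ('a'): new char, reset run to 1
Longest run: 'c' with length 2

2


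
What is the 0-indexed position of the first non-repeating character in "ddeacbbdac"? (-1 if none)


Input: ddeacbbdac
Character frequencies:
  'a': 2
  'b': 2
  'c': 2
  'd': 3
  'e': 1
Scanning left to right for freq == 1:
  Position 0 ('d'): freq=3, skip
  Position 1 ('d'): freq=3, skip
  Position 2 ('e'): unique! => answer = 2

2


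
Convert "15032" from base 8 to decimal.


Input: "15032" in base 8
Positional expansion:
  Digit '1' (value 1) x 8^4 = 4096
  Digit '5' (value 5) x 8^3 = 2560
  Digit '0' (value 0) x 8^2 = 0
  Digit '3' (value 3) x 8^1 = 24
  Digit '2' (value 2) x 8^0 = 2
Sum = 6682

6682


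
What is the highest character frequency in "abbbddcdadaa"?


Input: abbbddcdadaa
Character counts:
  'a': 4
  'b': 3
  'c': 1
  'd': 4
Maximum frequency: 4

4


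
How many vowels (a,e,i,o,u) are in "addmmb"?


Input: addmmb
Checking each character:
  'a' at position 0: vowel (running total: 1)
  'd' at position 1: consonant
  'd' at position 2: consonant
  'm' at position 3: consonant
  'm' at position 4: consonant
  'b' at position 5: consonant
Total vowels: 1

1


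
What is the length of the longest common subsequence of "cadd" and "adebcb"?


LCS of "cadd" and "adebcb"
DP table:
           a    d    e    b    c    b
      0    0    0    0    0    0    0
  c   0    0    0    0    0    1    1
  a   0    1    1    1    1    1    1
  d   0    1    2    2    2    2    2
  d   0    1    2    2    2    2    2
LCS length = dp[4][6] = 2

2


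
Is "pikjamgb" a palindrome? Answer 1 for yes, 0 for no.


Input: pikjamgb
Reversed: bgmajkip
  Compare pos 0 ('p') with pos 7 ('b'): MISMATCH
  Compare pos 1 ('i') with pos 6 ('g'): MISMATCH
  Compare pos 2 ('k') with pos 5 ('m'): MISMATCH
  Compare pos 3 ('j') with pos 4 ('a'): MISMATCH
Result: not a palindrome

0


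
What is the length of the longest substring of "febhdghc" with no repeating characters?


Input: "febhdghc"
Sliding window (track last position of each char):
  Position 0 ('f'): window [0,0] length 1 -- new best
  Position 1 ('e'): window [0,1] length 2 -- new best
  Position 2 ('b'): window [0,2] length 3 -- new best
  Position 3 ('h'): window [0,3] length 4 -- new best
  Position 4 ('d'): window [0,4] length 5 -- new best
  Position 5 ('g'): window [0,5] length 6 -- new best
  Position 6 ('h'): repeat (last at 3), move window start to 4
  Position 6 ('h'): window [4,6] length 3
  Position 7 ('c'): window [4,7] length 4
Longest substring with no repeats: "febhdg" with length 6

6


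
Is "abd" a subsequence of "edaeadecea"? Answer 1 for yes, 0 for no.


Check if "abd" is a subsequence of "edaeadecea"
Greedy scan:
  Position 0 ('e'): no match needed
  Position 1 ('d'): no match needed
  Position 2 ('a'): matches sub[0] = 'a'
  Position 3 ('e'): no match needed
  Position 4 ('a'): no match needed
  Position 5 ('d'): no match needed
  Position 6 ('e'): no match needed
  Position 7 ('c'): no match needed
  Position 8 ('e'): no match needed
  Position 9 ('a'): no match needed
Only matched 1/3 characters => not a subsequence

0


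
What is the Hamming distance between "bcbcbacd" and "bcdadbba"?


Comparing "bcbcbacd" and "bcdadbba" position by position:
  Position 0: 'b' vs 'b' => same
  Position 1: 'c' vs 'c' => same
  Position 2: 'b' vs 'd' => differ
  Position 3: 'c' vs 'a' => differ
  Position 4: 'b' vs 'd' => differ
  Position 5: 'a' vs 'b' => differ
  Position 6: 'c' vs 'b' => differ
  Position 7: 'd' vs 'a' => differ
Total differences (Hamming distance): 6

6


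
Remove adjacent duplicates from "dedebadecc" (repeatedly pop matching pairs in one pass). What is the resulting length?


Input: dedebadecc
Stack-based adjacent duplicate removal:
  Read 'd': push. Stack: d
  Read 'e': push. Stack: de
  Read 'd': push. Stack: ded
  Read 'e': push. Stack: dede
  Read 'b': push. Stack: dedeb
  Read 'a': push. Stack: dedeba
  Read 'd': push. Stack: dedebad
  Read 'e': push. Stack: dedebade
  Read 'c': push. Stack: dedebadec
  Read 'c': matches stack top 'c' => pop. Stack: dedebade
Final stack: "dedebade" (length 8)

8


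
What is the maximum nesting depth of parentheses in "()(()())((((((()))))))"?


Input: "()(()())((((((()))))))"
Tracking depth:
  Position 0 '(': depth becomes 1
  Position 1 ')': depth becomes 0
  Position 2 '(': depth becomes 1
  Position 3 '(': depth becomes 2
  Position 4 ')': depth becomes 1
  Position 5 '(': depth becomes 2
  Position 6 ')': depth becomes 1
  Position 7 ')': depth becomes 0
  Position 8 '(': depth becomes 1
  Position 9 '(': depth becomes 2
  Position 10 '(': depth becomes 3
  Position 11 '(': depth becomes 4
  Position 12 '(': depth becomes 5
  Position 13 '(': depth becomes 6
  Position 14 '(': depth becomes 7
  Position 15 ')': depth becomes 6
  Position 16 ')': depth becomes 5
  Position 17 ')': depth becomes 4
  Position 18 ')': depth becomes 3
  Position 19 ')': depth becomes 2
  Position 20 ')': depth becomes 1
  Position 21 ')': depth becomes 0
Maximum depth reached: 7

7


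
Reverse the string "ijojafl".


Input: ijojafl
Reading characters right to left:
  Position 6: 'l'
  Position 5: 'f'
  Position 4: 'a'
  Position 3: 'j'
  Position 2: 'o'
  Position 1: 'j'
  Position 0: 'i'
Reversed: lfajoji

lfajoji


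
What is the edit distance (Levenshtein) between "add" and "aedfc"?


Computing edit distance: "add" -> "aedfc"
DP table:
           a    e    d    f    c
      0    1    2    3    4    5
  a   1    0    1    2    3    4
  d   2    1    1    1    2    3
  d   3    2    2    1    2    3
Edit distance = dp[3][5] = 3

3


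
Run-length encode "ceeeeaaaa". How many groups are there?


Input: ceeeeaaaa
Scanning for consecutive runs:
  Group 1: 'c' x 1 (positions 0-0)
  Group 2: 'e' x 4 (positions 1-4)
  Group 3: 'a' x 4 (positions 5-8)
Total groups: 3

3


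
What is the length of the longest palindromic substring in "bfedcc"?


Input: "bfedcc"
Checking substrings for palindromes:
  [4:6] "cc" (len 2) => palindrome
Longest palindromic substring: "cc" with length 2

2


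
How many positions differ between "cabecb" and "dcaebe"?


Comparing "cabecb" and "dcaebe" position by position:
  Position 0: 'c' vs 'd' => DIFFER
  Position 1: 'a' vs 'c' => DIFFER
  Position 2: 'b' vs 'a' => DIFFER
  Position 3: 'e' vs 'e' => same
  Position 4: 'c' vs 'b' => DIFFER
  Position 5: 'b' vs 'e' => DIFFER
Positions that differ: 5

5


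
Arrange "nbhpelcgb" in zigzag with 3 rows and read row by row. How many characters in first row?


Zigzag "nbhpelcgb" into 3 rows:
Placing characters:
  'n' => row 0
  'b' => row 1
  'h' => row 2
  'p' => row 1
  'e' => row 0
  'l' => row 1
  'c' => row 2
  'g' => row 1
  'b' => row 0
Rows:
  Row 0: "neb"
  Row 1: "bplg"
  Row 2: "hc"
First row length: 3

3


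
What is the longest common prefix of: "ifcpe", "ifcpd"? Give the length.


Words: ifcpe, ifcpd
  Position 0: all 'i' => match
  Position 1: all 'f' => match
  Position 2: all 'c' => match
  Position 3: all 'p' => match
  Position 4: ('e', 'd') => mismatch, stop
LCP = "ifcp" (length 4)

4


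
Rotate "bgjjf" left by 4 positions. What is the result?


Input: "bgjjf", rotate left by 4
First 4 characters: "bgjj"
Remaining characters: "f"
Concatenate remaining + first: "f" + "bgjj" = "fbgjj"

fbgjj


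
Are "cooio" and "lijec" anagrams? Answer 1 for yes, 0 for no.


Strings: "cooio", "lijec"
Sorted first:  ciooo
Sorted second: ceijl
Differ at position 1: 'i' vs 'e' => not anagrams

0


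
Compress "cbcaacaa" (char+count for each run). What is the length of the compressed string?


Input: cbcaacaa
Runs:
  'c' x 1 => "c1"
  'b' x 1 => "b1"
  'c' x 1 => "c1"
  'a' x 2 => "a2"
  'c' x 1 => "c1"
  'a' x 2 => "a2"
Compressed: "c1b1c1a2c1a2"
Compressed length: 12

12


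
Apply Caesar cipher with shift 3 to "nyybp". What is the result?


Caesar cipher: shift "nyybp" by 3
  'n' (pos 13) + 3 = pos 16 = 'q'
  'y' (pos 24) + 3 = pos 1 = 'b'
  'y' (pos 24) + 3 = pos 1 = 'b'
  'b' (pos 1) + 3 = pos 4 = 'e'
  'p' (pos 15) + 3 = pos 18 = 's'
Result: qbbes

qbbes


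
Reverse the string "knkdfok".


Input: knkdfok
Reading characters right to left:
  Position 6: 'k'
  Position 5: 'o'
  Position 4: 'f'
  Position 3: 'd'
  Position 2: 'k'
  Position 1: 'n'
  Position 0: 'k'
Reversed: kofdknk

kofdknk


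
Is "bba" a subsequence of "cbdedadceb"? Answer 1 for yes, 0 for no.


Check if "bba" is a subsequence of "cbdedadceb"
Greedy scan:
  Position 0 ('c'): no match needed
  Position 1 ('b'): matches sub[0] = 'b'
  Position 2 ('d'): no match needed
  Position 3 ('e'): no match needed
  Position 4 ('d'): no match needed
  Position 5 ('a'): no match needed
  Position 6 ('d'): no match needed
  Position 7 ('c'): no match needed
  Position 8 ('e'): no match needed
  Position 9 ('b'): matches sub[1] = 'b'
Only matched 2/3 characters => not a subsequence

0


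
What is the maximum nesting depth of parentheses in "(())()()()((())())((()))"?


Input: "(())()()()((())())((()))"
Tracking depth:
  Position 0 '(': depth becomes 1
  Position 1 '(': depth becomes 2
  Position 2 ')': depth becomes 1
  Position 3 ')': depth becomes 0
  Position 4 '(': depth becomes 1
  Position 5 ')': depth becomes 0
  Position 6 '(': depth becomes 1
  Position 7 ')': depth becomes 0
  Position 8 '(': depth becomes 1
  Position 9 ')': depth becomes 0
  Position 10 '(': depth becomes 1
  Position 11 '(': depth becomes 2
  Position 12 '(': depth becomes 3
  Position 13 ')': depth becomes 2
  Position 14 ')': depth becomes 1
  Position 15 '(': depth becomes 2
  Position 16 ')': depth becomes 1
  Position 17 ')': depth becomes 0
  Position 18 '(': depth becomes 1
  Position 19 '(': depth becomes 2
  Position 20 '(': depth becomes 3
  Position 21 ')': depth becomes 2
  Position 22 ')': depth becomes 1
  Position 23 ')': depth becomes 0
Maximum depth reached: 3

3
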